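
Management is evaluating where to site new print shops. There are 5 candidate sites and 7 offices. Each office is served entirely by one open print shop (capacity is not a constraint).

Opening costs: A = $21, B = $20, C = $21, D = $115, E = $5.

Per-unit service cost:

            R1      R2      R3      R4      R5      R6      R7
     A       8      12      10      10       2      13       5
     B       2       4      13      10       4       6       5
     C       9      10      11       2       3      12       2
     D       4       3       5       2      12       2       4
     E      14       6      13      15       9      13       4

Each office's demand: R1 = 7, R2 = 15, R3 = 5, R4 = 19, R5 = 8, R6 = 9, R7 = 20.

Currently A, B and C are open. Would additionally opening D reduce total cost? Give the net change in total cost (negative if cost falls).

No — net change +39 (cost rises by 39).

Current service cost with {A, B, C}: 272.
Adding D: each office re-picks its cheapest; new service cost 196, saving 76.
Extra fixed cost: 115. Net change = 115 − 76 = 39.
(Totals: 334 → 373.)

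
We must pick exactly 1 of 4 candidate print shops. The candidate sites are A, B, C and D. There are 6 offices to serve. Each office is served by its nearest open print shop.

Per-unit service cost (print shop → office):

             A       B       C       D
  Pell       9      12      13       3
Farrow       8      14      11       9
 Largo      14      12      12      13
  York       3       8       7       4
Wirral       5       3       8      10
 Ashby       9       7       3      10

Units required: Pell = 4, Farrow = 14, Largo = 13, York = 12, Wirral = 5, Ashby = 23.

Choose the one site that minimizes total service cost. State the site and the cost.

With exactly 1 open, each office uses its cheapest among the chosen.
{C}: Pell→C 13·4=52, Farrow→C 11·14=154, Largo→C 12·13=156, York→C 7·12=84, Wirral→C 8·5=40, Ashby→C 3·23=69. Service cost 555.
{A}: service cost 598
{D}: service cost 635
Among all 4 size-1 choices, {C} is lowest.

Choose C only; total service cost 555.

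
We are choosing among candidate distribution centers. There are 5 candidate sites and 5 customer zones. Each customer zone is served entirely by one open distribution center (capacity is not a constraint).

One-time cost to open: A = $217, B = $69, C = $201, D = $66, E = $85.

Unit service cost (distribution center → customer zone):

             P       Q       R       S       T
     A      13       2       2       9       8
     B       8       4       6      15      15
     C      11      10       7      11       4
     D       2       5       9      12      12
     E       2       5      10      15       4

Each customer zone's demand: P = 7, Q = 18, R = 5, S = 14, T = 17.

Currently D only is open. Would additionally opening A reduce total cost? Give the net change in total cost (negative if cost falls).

Current service cost with {D}: 521.
Adding A: each customer zone re-picks its cheapest; new service cost 322, saving 199.
Extra fixed cost: 217. Net change = 217 − 199 = 18.
(Totals: 587 → 605.)

No — net change +18 (cost rises by 18).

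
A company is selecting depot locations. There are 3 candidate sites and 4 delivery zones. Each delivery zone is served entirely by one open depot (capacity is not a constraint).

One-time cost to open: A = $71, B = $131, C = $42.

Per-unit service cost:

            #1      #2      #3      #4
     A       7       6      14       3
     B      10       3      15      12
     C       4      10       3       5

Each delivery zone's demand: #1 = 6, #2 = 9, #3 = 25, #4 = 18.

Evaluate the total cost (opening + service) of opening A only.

Total cost: 571

Each delivery zone is assigned to its cheapest site among the open ones.
{A}: #1→A 7·6=42, #2→A 6·9=54, #3→A 14·25=350, #4→A 3·18=54. Service 500; fixed 71; total 571.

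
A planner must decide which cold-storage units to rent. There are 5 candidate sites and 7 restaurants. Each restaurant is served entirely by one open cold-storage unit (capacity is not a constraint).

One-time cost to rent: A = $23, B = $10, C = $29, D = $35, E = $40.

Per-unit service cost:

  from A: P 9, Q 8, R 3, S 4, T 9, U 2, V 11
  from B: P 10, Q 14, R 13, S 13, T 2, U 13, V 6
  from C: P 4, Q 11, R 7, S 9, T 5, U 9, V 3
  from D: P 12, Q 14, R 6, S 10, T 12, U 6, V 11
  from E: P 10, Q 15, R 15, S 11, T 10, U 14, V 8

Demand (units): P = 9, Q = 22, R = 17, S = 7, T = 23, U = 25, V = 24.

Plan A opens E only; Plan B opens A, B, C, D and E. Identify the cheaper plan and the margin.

Plan B is cheaper by 968.

Plan A: {E}: P→E 10·9=90, Q→E 15·22=330, R→E 15·17=255, S→E 11·7=77, T→E 10·23=230, U→E 14·25=350, V→E 8·24=192. Service 1524; fixed 40; total 1564.
Plan B: {A, B, C, D, E}: P→C 4·9=36, Q→A 8·22=176, R→A 3·17=51, S→A 4·7=28, T→B 2·23=46, U→A 2·25=50, V→C 3·24=72. Service 459; fixed 137; total 596.
Difference: |1564 − 596| = 968.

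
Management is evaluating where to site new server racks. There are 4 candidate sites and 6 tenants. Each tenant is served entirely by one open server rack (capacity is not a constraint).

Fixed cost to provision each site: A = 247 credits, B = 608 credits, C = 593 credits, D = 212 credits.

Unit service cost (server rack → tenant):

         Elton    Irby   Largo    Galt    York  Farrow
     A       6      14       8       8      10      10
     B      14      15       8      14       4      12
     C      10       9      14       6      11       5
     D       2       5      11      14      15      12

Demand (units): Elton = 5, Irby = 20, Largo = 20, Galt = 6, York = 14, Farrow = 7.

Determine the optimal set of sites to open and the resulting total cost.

For any fixed open set, each tenant goes to its cheapest open site; total = fixed + service.
{D}: Elton→D 2·5=10, Irby→D 5·20=100, Largo→D 11·20=220, Galt→D 14·6=84, York→D 15·14=210, Farrow→D 12·7=84. Service 708; fixed 212; total 920.
{A}: Elton→A 6·5=30, Irby→A 14·20=280, Largo→A 8·20=160, Galt→A 8·6=48, York→A 10·14=140, Farrow→A 10·7=70. Service 728; fixed 247; total 975.
{A, D}: Elton→D 2·5=10, Irby→D 5·20=100, Largo→A 8·20=160, Galt→A 8·6=48, York→A 10·14=140, Farrow→A 10·7=70. Service 528; fixed 459; total 987.
{A, B, C, D}: Elton→D 2·5=10, Irby→D 5·20=100, Largo→A 8·20=160, Galt→C 6·6=36, York→B 4·14=56, Farrow→C 5·7=35. Service 397; fixed 1660; total 2057.
No other subset beats 920.

Open D only; minimum total cost 920.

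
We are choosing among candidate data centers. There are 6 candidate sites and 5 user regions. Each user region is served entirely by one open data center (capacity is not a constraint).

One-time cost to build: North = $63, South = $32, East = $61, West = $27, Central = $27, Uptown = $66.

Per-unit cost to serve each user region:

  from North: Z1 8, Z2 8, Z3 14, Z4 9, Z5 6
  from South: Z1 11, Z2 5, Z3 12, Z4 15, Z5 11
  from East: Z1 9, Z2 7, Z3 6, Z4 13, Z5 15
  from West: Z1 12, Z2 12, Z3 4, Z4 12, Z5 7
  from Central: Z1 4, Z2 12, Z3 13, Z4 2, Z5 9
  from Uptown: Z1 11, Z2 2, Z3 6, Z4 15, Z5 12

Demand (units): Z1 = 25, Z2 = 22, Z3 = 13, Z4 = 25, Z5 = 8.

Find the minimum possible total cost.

For any fixed open set, each user region goes to its cheapest open site; total = fixed + service.
{West, Central, Uptown}: Z1→Central 4·25=100, Z2→Uptown 2·22=44, Z3→West 4·13=52, Z4→Central 2·25=50, Z5→West 7·8=56. Service 302; fixed 120; total 422.
{Central, Uptown}: service 344 + fixed 93 = 437
{South, West, Central}: service 368 + fixed 86 = 454
{North, South, East, West, Central, Uptown}: service 294 + fixed 276 = 570
No other subset beats 422.

Minimum total cost: 422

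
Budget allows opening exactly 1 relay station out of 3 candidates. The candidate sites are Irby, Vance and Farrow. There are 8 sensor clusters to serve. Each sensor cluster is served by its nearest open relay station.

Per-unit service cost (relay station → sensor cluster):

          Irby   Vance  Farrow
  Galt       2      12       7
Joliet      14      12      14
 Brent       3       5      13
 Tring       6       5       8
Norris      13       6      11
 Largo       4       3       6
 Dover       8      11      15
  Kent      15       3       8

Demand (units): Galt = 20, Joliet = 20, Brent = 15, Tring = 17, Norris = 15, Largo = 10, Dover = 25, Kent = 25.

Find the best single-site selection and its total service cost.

With exactly 1 open, each sensor cluster uses its cheapest among the chosen.
{Vance}: Galt→Vance 12·20=240, Joliet→Vance 12·20=240, Brent→Vance 5·15=75, Tring→Vance 5·17=85, Norris→Vance 6·15=90, Largo→Vance 3·10=30, Dover→Vance 11·25=275, Kent→Vance 3·25=75. Service cost 1110.
{Irby}: service cost 1277
{Farrow}: service cost 1551
Among all 3 size-1 choices, {Vance} is lowest.

Choose Vance only; total service cost 1110.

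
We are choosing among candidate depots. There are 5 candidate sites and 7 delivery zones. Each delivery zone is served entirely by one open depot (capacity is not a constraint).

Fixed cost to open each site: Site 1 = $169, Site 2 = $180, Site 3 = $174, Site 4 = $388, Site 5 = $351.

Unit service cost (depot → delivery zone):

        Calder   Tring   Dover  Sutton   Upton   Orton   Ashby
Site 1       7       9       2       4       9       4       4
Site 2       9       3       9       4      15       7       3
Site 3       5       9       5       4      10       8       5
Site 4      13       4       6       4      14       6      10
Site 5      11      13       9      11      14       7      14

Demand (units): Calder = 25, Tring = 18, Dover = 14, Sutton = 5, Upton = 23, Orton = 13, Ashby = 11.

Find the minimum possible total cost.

Minimum total cost: 857

For any fixed open set, each delivery zone goes to its cheapest open site; total = fixed + service.
{Site 1}: Calder→Site 1 7·25=175, Tring→Site 1 9·18=162, Dover→Site 1 2·14=28, Sutton→Site 1 4·5=20, Upton→Site 1 9·23=207, Orton→Site 1 4·13=52, Ashby→Site 1 4·11=44. Service 688; fixed 169; total 857.
{Site 1, Site 2}: Calder→Site 1 7·25=175, Tring→Site 2 3·18=54, Dover→Site 1 2·14=28, Sutton→Site 1 4·5=20, Upton→Site 1 9·23=207, Orton→Site 1 4·13=52, Ashby→Site 2 3·11=33. Service 569; fixed 349; total 918.
{Site 3}: service 766 + fixed 174 = 940
{Site 1, Site 2, Site 3, Site 4, Site 5}: Calder→Site 3 5·25=125, Tring→Site 2 3·18=54, Dover→Site 1 2·14=28, Sutton→Site 1 4·5=20, Upton→Site 1 9·23=207, Orton→Site 1 4·13=52, Ashby→Site 2 3·11=33. Service 519; fixed 1262; total 1781.
No other subset beats 857.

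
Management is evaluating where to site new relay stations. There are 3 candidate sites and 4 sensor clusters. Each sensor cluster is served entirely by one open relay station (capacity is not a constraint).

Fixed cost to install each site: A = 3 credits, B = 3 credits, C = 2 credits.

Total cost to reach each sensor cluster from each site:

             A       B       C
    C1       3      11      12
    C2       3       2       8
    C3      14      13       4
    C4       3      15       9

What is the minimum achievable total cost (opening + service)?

For any fixed open set, each sensor cluster goes to its cheapest open site; total = fixed + service.
{A, C}: C1→A 3, C2→A 3, C3→C 4, C4→A 3. Service 13; fixed 5; total 18.
{A, B, C}: service 12 + fixed 8 = 20
{A}: service 23 + fixed 3 = 26
{C}: service 33 + fixed 2 = 35
No other subset beats 18.

Minimum total cost: 18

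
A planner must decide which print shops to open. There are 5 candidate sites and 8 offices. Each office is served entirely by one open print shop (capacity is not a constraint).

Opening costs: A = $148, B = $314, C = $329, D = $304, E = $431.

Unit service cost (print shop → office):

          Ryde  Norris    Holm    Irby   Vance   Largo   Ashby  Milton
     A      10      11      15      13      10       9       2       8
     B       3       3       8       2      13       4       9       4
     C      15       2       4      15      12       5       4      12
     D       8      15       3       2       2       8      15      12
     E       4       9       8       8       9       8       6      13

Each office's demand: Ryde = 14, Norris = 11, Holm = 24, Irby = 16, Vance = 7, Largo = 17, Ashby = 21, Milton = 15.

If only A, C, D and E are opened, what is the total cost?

Total cost: 1655

Each office is assigned to its cheapest site among the open ones.
{A, C, D, E}: Ryde→E 4·14=56, Norris→C 2·11=22, Holm→D 3·24=72, Irby→D 2·16=32, Vance→D 2·7=14, Largo→C 5·17=85, Ashby→A 2·21=42, Milton→A 8·15=120. Service 443; fixed 1212; total 1655.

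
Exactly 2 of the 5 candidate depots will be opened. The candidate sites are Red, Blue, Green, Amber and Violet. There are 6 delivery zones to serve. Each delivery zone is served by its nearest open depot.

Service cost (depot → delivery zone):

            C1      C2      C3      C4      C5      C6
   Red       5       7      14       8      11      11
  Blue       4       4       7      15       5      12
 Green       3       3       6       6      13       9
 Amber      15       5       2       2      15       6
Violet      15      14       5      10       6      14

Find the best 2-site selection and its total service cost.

With exactly 2 open, each delivery zone uses its cheapest among the chosen.
{Blue, Amber}: C1→Blue 4, C2→Blue 4, C3→Amber 2, C4→Amber 2, C5→Blue 5, C6→Amber 6. Service cost 23.
{Green, Amber}: service cost 29
{Red, Amber}: service cost 31
Among all 10 size-2 choices, {Blue, Amber} is lowest.

Choose Blue and Amber; total service cost 23.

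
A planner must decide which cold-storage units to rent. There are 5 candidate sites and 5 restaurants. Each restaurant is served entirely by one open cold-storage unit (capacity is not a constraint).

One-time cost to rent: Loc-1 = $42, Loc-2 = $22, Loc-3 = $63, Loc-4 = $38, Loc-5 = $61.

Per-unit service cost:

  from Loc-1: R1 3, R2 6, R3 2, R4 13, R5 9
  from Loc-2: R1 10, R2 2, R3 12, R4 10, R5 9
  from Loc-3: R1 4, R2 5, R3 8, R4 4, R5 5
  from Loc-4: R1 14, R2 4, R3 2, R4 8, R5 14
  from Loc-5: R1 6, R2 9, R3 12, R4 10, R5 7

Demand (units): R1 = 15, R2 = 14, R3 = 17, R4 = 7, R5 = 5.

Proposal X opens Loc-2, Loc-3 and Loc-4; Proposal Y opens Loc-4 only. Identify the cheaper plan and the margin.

Proposal X is cheaper by 166.

Proposal X: {Loc-2, Loc-3, Loc-4}: R1→Loc-3 4·15=60, R2→Loc-2 2·14=28, R3→Loc-4 2·17=34, R4→Loc-3 4·7=28, R5→Loc-3 5·5=25. Service 175; fixed 123; total 298.
Proposal Y: {Loc-4}: R1→Loc-4 14·15=210, R2→Loc-4 4·14=56, R3→Loc-4 2·17=34, R4→Loc-4 8·7=56, R5→Loc-4 14·5=70. Service 426; fixed 38; total 464.
Difference: |298 − 464| = 166.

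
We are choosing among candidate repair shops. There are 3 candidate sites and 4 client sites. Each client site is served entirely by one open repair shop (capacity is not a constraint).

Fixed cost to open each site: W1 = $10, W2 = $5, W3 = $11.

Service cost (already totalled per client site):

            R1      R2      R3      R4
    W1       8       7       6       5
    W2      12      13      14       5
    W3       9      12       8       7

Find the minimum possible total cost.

Minimum total cost: 36

For any fixed open set, each client site goes to its cheapest open site; total = fixed + service.
{W1}: R1→W1 8, R2→W1 7, R3→W1 6, R4→W1 5. Service 26; fixed 10; total 36.
{W1, W2}: service 26 + fixed 15 = 41
{W1, W3}: service 26 + fixed 21 = 47
{W1, W2, W3}: service 26 + fixed 26 = 52
No other subset beats 36.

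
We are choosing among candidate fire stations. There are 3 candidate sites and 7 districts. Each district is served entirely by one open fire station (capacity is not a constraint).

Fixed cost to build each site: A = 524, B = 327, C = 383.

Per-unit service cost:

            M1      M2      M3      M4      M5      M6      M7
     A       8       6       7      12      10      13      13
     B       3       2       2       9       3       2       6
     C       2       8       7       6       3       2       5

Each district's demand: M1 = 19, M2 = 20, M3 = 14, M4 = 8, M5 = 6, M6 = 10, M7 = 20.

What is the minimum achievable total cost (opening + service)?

Minimum total cost: 682

For any fixed open set, each district goes to its cheapest open site; total = fixed + service.
{B}: M1→B 3·19=57, M2→B 2·20=40, M3→B 2·14=28, M4→B 9·8=72, M5→B 3·6=18, M6→B 2·10=20, M7→B 6·20=120. Service 355; fixed 327; total 682.
{C}: M1→C 2·19=38, M2→C 8·20=160, M3→C 7·14=98, M4→C 6·8=48, M5→C 3·6=18, M6→C 2·10=20, M7→C 5·20=100. Service 482; fixed 383; total 865.
{B, C}: service 292 + fixed 710 = 1002
{A, B, C}: service 292 + fixed 1234 = 1526
(All 7 nonempty subsets were checked; B only is lowest.)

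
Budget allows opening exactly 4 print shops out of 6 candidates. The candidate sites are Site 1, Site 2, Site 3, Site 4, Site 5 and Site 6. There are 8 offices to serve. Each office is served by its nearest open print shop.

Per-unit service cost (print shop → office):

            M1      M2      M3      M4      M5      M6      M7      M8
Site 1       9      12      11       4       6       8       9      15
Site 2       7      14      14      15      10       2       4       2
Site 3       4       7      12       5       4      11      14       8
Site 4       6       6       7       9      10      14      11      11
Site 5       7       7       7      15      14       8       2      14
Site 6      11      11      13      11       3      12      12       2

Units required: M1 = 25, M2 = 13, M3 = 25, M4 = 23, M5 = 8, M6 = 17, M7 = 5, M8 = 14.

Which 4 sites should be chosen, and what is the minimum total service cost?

Choose Site 1, Site 2, Site 3 and Site 4; total service cost 559.

With exactly 4 open, each office uses its cheapest among the chosen.
{Site 1, Site 2, Site 3, Site 4}: M1→Site 3 4·25=100, M2→Site 4 6·13=78, M3→Site 4 7·25=175, M4→Site 1 4·23=92, M5→Site 3 4·8=32, M6→Site 2 2·17=34, M7→Site 2 4·5=20, M8→Site 2 2·14=28. Service cost 559.
{Site 1, Site 2, Site 3, Site 5}: service cost 562
{Site 2, Site 3, Site 4, Site 5}: service cost 572
Among all 15 size-4 choices, {Site 1, Site 2, Site 3, Site 4} is lowest.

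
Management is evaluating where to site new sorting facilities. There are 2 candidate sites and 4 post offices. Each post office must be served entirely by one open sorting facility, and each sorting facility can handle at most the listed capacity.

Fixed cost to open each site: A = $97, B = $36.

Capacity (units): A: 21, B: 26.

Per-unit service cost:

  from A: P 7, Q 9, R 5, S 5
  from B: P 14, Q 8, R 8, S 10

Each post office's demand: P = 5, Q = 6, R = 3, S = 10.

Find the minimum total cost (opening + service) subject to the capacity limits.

Minimum total cost: 278

Open {B}: P→B 14·5=70, Q→B 8·6=48, R→B 8·3=24, S→B 10·10=100.
Loads: B carries 24/26. Service 242; fixed 36; total 278.
Next best feasible plan costs 281.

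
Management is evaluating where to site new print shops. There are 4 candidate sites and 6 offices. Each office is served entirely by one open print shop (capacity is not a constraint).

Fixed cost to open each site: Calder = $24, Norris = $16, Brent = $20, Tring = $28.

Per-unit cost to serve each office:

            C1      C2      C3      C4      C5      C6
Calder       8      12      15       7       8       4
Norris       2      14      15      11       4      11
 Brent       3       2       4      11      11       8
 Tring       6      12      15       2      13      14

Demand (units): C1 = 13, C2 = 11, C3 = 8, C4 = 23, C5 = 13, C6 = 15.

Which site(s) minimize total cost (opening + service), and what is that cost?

Open Calder, Norris, Brent and Tring; minimum total cost 326.

For any fixed open set, each office goes to its cheapest open site; total = fixed + service.
{Calder, Norris, Brent, Tring}: C1→Norris 2·13=26, C2→Brent 2·11=22, C3→Brent 4·8=32, C4→Tring 2·23=46, C5→Norris 4·13=52, C6→Calder 4·15=60. Service 238; fixed 88; total 326.
{Norris, Brent, Tring}: service 298 + fixed 64 = 362
{Calder, Brent, Tring}: service 303 + fixed 72 = 375
{Norris}: service 770 + fixed 16 = 786
(All 15 nonempty subsets were checked; Calder, Norris, Brent and Tring is lowest.)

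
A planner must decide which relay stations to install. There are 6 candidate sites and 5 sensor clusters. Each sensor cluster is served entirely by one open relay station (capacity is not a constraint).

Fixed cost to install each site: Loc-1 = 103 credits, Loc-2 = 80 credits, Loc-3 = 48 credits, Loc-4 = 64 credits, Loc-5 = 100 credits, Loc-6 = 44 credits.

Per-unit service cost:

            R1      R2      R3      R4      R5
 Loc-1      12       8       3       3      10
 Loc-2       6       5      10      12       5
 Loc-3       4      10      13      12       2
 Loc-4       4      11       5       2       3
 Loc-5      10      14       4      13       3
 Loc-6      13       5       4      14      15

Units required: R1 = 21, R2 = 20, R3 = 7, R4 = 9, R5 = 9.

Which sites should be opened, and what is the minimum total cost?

Open Loc-4 and Loc-6; minimum total cost 365.

For any fixed open set, each sensor cluster goes to its cheapest open site; total = fixed + service.
{Loc-4, Loc-6}: R1→Loc-4 4·21=84, R2→Loc-6 5·20=100, R3→Loc-6 4·7=28, R4→Loc-4 2·9=18, R5→Loc-4 3·9=27. Service 257; fixed 108; total 365.
{Loc-3, Loc-4, Loc-6}: service 248 + fixed 156 = 404
{Loc-2, Loc-4}: service 264 + fixed 144 = 408
{Loc-1, Loc-2, Loc-3, Loc-4, Loc-5, Loc-6}: R1→Loc-3 4·21=84, R2→Loc-2 5·20=100, R3→Loc-1 3·7=21, R4→Loc-4 2·9=18, R5→Loc-3 2·9=18. Service 241; fixed 439; total 680.
No other subset beats 365.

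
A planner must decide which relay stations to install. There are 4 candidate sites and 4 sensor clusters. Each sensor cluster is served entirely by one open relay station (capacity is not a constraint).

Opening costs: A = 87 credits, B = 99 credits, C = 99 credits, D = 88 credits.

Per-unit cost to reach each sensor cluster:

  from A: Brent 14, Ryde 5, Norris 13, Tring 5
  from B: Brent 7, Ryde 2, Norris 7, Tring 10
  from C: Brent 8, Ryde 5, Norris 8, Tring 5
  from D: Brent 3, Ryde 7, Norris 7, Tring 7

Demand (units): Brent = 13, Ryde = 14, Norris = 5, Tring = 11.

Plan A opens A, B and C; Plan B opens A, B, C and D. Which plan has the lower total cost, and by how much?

Plan A is cheaper by 36.

Plan A: {A, B, C}: Brent→B 7·13=91, Ryde→B 2·14=28, Norris→B 7·5=35, Tring→A 5·11=55. Service 209; fixed 285; total 494.
Plan B: {A, B, C, D}: Brent→D 3·13=39, Ryde→B 2·14=28, Norris→B 7·5=35, Tring→A 5·11=55. Service 157; fixed 373; total 530.
Difference: |494 − 530| = 36.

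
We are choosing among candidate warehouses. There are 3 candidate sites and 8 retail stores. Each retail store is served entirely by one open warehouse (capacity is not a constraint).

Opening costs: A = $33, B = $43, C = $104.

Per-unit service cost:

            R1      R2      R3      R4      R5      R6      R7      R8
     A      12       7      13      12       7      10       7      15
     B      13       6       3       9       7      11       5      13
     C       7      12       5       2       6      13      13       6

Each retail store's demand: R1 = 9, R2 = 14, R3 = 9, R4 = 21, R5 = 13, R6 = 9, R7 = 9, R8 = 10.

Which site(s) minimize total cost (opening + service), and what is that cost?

Open B and C; minimum total cost 645.

For any fixed open set, each retail store goes to its cheapest open site; total = fixed + service.
{B, C}: R1→C 7·9=63, R2→B 6·14=84, R3→B 3·9=27, R4→C 2·21=42, R5→C 6·13=78, R6→B 11·9=99, R7→B 5·9=45, R8→C 6·10=60. Service 498; fixed 147; total 645.
{A, B, C}: service 489 + fixed 180 = 669
{A, C}: service 539 + fixed 137 = 676
{A}: service 969 + fixed 33 = 1002
(All 7 nonempty subsets were checked; B and C is lowest.)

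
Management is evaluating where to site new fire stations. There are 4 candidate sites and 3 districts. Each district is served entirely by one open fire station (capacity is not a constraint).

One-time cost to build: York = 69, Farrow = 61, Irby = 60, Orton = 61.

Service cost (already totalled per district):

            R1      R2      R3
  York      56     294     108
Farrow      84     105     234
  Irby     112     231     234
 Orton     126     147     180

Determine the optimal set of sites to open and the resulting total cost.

For any fixed open set, each district goes to its cheapest open site; total = fixed + service.
{York, Farrow}: R1→York 56, R2→Farrow 105, R3→York 108. Service 269; fixed 130; total 399.
{York, Orton}: service 311 + fixed 130 = 441
{York, Farrow, Irby}: R1→York 56, R2→Farrow 105, R3→York 108. Service 269; fixed 190; total 459.
{York, Farrow, Irby, Orton}: service 269 + fixed 251 = 520
No other subset beats 399.

Open York and Farrow; minimum total cost 399.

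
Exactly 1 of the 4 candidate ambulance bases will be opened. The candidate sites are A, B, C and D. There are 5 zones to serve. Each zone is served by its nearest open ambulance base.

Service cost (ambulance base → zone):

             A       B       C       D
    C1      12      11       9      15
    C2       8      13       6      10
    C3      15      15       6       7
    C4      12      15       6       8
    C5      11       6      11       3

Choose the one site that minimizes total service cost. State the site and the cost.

Choose C only; total service cost 38.

With exactly 1 open, each zone uses its cheapest among the chosen.
{C}: C1→C 9, C2→C 6, C3→C 6, C4→C 6, C5→C 11. Service cost 38.
{D}: service cost 43
{A}: service cost 58
Among all 4 size-1 choices, {C} is lowest.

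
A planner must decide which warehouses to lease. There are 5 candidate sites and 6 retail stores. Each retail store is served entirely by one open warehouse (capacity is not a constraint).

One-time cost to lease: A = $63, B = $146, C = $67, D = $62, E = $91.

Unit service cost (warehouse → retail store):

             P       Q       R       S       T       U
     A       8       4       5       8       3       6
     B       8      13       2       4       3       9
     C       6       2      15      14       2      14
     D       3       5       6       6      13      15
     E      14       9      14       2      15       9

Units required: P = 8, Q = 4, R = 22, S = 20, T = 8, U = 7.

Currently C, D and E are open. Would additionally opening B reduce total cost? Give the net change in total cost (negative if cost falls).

Current service cost with {C, D, E}: 283.
Adding B: each retail store re-picks its cheapest; new service cost 195, saving 88.
Extra fixed cost: 146. Net change = 146 − 88 = 58.
(Totals: 503 → 561.)

No — net change +58 (cost rises by 58).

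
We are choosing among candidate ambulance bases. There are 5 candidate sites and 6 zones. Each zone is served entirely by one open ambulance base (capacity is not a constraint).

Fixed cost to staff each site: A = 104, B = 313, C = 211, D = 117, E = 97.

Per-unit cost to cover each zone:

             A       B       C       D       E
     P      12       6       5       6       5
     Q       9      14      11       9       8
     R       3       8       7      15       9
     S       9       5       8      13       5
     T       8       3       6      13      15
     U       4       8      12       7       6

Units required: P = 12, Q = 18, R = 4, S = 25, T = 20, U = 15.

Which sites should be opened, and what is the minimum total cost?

For any fixed open set, each zone goes to its cheapest open site; total = fixed + service.
{A, E}: P→E 5·12=60, Q→E 8·18=144, R→A 3·4=12, S→E 5·25=125, T→A 8·20=160, U→A 4·15=60. Service 561; fixed 201; total 762.
{E}: P→E 5·12=60, Q→E 8·18=144, R→E 9·4=36, S→E 5·25=125, T→E 15·20=300, U→E 6·15=90. Service 755; fixed 97; total 852.
{A}: service 763 + fixed 104 = 867
{A, B, C, D, E}: service 461 + fixed 842 = 1303
No other subset beats 762.

Open A and E; minimum total cost 762.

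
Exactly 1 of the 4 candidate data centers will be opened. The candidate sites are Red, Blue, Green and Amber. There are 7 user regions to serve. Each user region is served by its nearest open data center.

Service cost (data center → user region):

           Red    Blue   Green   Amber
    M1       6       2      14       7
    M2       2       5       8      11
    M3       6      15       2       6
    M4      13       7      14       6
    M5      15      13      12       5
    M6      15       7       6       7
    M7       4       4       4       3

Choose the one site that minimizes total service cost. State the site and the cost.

Choose Amber only; total service cost 45.

With exactly 1 open, each user region uses its cheapest among the chosen.
{Amber}: M1→Amber 7, M2→Amber 11, M3→Amber 6, M4→Amber 6, M5→Amber 5, M6→Amber 7, M7→Amber 3. Service cost 45.
{Blue}: service cost 53
{Green}: service cost 60
Among all 4 size-1 choices, {Amber} is lowest.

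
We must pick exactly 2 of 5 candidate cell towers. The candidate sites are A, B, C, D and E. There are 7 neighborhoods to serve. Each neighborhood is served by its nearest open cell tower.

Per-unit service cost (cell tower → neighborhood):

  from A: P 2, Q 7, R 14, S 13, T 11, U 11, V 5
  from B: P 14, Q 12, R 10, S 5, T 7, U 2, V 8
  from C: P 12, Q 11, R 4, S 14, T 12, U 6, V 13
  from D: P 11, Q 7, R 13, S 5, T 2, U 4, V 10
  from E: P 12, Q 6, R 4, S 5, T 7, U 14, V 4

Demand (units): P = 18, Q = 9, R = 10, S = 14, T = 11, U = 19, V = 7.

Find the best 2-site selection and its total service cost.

With exactly 2 open, each neighborhood uses its cheapest among the chosen.
{A, B}: P→A 2·18=36, Q→A 7·9=63, R→B 10·10=100, S→B 5·14=70, T→B 7·11=77, U→B 2·19=38, V→A 5·7=35. Service cost 419.
{A, D}: service cost 432
{D, E}: service cost 488
Among all 10 size-2 choices, {A, B} is lowest.

Choose A and B; total service cost 419.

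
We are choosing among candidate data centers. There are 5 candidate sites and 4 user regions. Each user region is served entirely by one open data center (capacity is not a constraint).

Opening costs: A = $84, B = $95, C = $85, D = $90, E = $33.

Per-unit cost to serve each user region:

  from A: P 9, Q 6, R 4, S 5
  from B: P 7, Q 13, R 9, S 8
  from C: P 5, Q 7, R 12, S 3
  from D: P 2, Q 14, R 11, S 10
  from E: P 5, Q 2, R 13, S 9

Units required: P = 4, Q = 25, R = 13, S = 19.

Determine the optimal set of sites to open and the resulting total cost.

For any fixed open set, each user region goes to its cheapest open site; total = fixed + service.
{A, E}: P→E 5·4=20, Q→E 2·25=50, R→A 4·13=52, S→A 5·19=95. Service 217; fixed 117; total 334.
{A, C, E}: service 179 + fixed 202 = 381
{C, E}: P→C 5·4=20, Q→E 2·25=50, R→C 12·13=156, S→C 3·19=57. Service 283; fixed 118; total 401.
{A, B, C, D, E}: service 167 + fixed 387 = 554
No other subset beats 334.

Open A and E; minimum total cost 334.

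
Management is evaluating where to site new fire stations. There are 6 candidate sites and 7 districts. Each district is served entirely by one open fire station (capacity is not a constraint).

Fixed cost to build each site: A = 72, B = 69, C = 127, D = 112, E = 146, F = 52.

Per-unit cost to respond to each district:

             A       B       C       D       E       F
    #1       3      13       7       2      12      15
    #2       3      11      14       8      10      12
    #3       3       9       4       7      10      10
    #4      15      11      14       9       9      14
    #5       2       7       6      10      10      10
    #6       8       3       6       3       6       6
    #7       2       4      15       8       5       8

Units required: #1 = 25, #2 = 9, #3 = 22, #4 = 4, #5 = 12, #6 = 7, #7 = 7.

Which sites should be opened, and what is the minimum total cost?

Open A only; minimum total cost 394.

For any fixed open set, each district goes to its cheapest open site; total = fixed + service.
{A}: #1→A 3·25=75, #2→A 3·9=27, #3→A 3·22=66, #4→A 15·4=60, #5→A 2·12=24, #6→A 8·7=56, #7→A 2·7=14. Service 322; fixed 72; total 394.
{A, B}: service 271 + fixed 141 = 412
{A, D}: #1→D 2·25=50, #2→A 3·9=27, #3→A 3·22=66, #4→D 9·4=36, #5→A 2·12=24, #6→D 3·7=21, #7→A 2·7=14. Service 238; fixed 184; total 422.
{A, B, C, D, E, F}: #1→D 2·25=50, #2→A 3·9=27, #3→A 3·22=66, #4→D 9·4=36, #5→A 2·12=24, #6→B 3·7=21, #7→A 2·7=14. Service 238; fixed 578; total 816.
No other subset beats 394.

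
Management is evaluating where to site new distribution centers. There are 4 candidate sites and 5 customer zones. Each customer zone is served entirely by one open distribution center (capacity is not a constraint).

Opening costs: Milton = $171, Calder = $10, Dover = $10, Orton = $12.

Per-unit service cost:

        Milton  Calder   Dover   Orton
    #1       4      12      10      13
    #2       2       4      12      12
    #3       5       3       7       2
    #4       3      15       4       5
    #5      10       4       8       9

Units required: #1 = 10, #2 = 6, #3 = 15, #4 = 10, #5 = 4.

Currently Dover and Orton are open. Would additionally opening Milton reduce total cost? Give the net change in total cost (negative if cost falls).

No — net change +41 (cost rises by 41).

Current service cost with {Dover, Orton}: 274.
Adding Milton: each customer zone re-picks its cheapest; new service cost 144, saving 130.
Extra fixed cost: 171. Net change = 171 − 130 = 41.
(Totals: 296 → 337.)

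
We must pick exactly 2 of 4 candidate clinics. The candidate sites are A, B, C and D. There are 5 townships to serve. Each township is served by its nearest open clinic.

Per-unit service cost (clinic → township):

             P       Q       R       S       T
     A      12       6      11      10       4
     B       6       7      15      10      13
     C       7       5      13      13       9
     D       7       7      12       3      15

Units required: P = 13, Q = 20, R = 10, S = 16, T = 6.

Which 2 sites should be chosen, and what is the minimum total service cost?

Choose A and D; total service cost 393.

With exactly 2 open, each township uses its cheapest among the chosen.
{A, D}: P→D 7·13=91, Q→A 6·20=120, R→A 11·10=110, S→D 3·16=48, T→A 4·6=24. Service cost 393.
{C, D}: service cost 413
{B, D}: service cost 464
Among all 6 size-2 choices, {A, D} is lowest.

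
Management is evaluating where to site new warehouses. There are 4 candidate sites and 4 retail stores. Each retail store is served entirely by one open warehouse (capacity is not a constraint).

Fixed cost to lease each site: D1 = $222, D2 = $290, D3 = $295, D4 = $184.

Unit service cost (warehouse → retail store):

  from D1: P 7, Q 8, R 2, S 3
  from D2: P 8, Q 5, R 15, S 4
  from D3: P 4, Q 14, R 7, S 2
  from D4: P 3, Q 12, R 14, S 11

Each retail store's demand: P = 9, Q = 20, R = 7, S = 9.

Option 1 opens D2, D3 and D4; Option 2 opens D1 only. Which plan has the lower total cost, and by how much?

Option 1: {D2, D3, D4}: P→D4 3·9=27, Q→D2 5·20=100, R→D3 7·7=49, S→D3 2·9=18. Service 194; fixed 769; total 963.
Option 2: {D1}: P→D1 7·9=63, Q→D1 8·20=160, R→D1 2·7=14, S→D1 3·9=27. Service 264; fixed 222; total 486.
Difference: |963 − 486| = 477.

Option 2 is cheaper by 477.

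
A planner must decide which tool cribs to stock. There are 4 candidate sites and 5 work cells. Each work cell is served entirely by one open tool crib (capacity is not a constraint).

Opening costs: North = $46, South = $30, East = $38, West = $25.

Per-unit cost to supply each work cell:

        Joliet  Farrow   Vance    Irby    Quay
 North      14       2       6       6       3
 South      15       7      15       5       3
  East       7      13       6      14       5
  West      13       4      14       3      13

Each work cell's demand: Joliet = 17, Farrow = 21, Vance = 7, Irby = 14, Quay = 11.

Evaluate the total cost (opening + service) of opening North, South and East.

Total cost: 420

Each work cell is assigned to its cheapest site among the open ones.
{North, South, East}: Joliet→East 7·17=119, Farrow→North 2·21=42, Vance→North 6·7=42, Irby→South 5·14=70, Quay→North 3·11=33. Service 306; fixed 114; total 420.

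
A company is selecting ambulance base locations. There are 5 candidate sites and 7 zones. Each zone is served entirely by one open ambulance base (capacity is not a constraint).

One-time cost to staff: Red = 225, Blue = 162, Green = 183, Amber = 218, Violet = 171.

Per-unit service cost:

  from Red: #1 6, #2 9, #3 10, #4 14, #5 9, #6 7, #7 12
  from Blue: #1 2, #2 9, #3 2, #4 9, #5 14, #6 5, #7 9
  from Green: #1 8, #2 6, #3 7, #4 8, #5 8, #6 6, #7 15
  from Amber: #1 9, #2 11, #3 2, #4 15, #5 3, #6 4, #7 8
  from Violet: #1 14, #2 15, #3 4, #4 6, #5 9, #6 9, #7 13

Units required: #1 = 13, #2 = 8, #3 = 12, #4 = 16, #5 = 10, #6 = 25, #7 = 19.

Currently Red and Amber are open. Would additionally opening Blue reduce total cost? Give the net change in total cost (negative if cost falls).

Current service cost with {Red, Amber}: 680.
Adding Blue: each zone re-picks its cheapest; new service cost 548, saving 132.
Extra fixed cost: 162. Net change = 162 − 132 = 30.
(Totals: 1123 → 1153.)

No — net change +30 (cost rises by 30).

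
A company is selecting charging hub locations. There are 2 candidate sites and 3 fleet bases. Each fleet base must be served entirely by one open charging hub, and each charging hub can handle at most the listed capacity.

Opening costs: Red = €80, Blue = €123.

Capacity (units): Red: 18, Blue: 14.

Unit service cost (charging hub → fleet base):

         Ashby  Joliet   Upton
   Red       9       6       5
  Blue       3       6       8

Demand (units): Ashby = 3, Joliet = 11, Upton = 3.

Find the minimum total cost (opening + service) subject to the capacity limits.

Minimum total cost: 188

Open {Red}: Ashby→Red 9·3=27, Joliet→Red 6·11=66, Upton→Red 5·3=15.
Loads: Red carries 17/18. Service 108; fixed 80; total 188.
Next best feasible plan costs 293.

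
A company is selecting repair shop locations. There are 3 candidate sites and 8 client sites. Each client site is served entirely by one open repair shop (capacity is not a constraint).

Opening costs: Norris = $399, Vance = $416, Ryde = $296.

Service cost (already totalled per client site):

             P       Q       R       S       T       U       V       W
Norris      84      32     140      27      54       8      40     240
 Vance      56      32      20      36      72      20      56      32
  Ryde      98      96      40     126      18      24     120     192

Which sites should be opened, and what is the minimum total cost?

Open Vance only; minimum total cost 740.

For any fixed open set, each client site goes to its cheapest open site; total = fixed + service.
{Vance}: P→Vance 56, Q→Vance 32, R→Vance 20, S→Vance 36, T→Vance 72, U→Vance 20, V→Vance 56, W→Vance 32. Service 324; fixed 416; total 740.
{Vance, Ryde}: service 270 + fixed 712 = 982
{Ryde}: P→Ryde 98, Q→Ryde 96, R→Ryde 40, S→Ryde 126, T→Ryde 18, U→Ryde 24, V→Ryde 120, W→Ryde 192. Service 714; fixed 296; total 1010.
{Norris, Vance, Ryde}: service 233 + fixed 1111 = 1344
No other subset beats 740.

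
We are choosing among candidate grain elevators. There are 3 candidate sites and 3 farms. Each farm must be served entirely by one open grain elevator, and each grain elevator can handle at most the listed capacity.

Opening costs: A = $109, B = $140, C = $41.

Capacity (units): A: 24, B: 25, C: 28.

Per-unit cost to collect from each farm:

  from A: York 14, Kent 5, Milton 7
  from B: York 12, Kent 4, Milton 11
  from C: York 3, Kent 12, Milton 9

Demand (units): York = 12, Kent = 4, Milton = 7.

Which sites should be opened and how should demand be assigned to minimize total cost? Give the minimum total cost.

Open {C}: York→C 3·12=36, Kent→C 12·4=48, Milton→C 9·7=63.
Loads: C carries 23/28. Service 147; fixed 41; total 188.
Next best feasible plan costs 255.

Minimum total cost: 188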